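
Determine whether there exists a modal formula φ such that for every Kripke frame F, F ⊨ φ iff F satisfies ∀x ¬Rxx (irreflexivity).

Modal frame validity is preserved under surjective bounded morphisms.
The 3-cycle (worlds w0,w1,w2 with w0→w1→w2→w0) is irreflexive, and the map sending every world to a single reflexive point • is a surjective bounded morphism (forth: every edge maps to (•,•); back: every world has a successor). So any modal formula valid on the 3-cycle is also valid on the reflexive point, which is not irreflexive.
So no modal formula (or set of formulas) defines exactly the irreflexive frames.

Not definable by any modal formula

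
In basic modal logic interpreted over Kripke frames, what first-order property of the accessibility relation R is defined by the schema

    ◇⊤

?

◇⊤ holds at w iff w has a successor, so frame-validity of ◇⊤ is exactly seriality. Equivalently via □φ → ◇φ:
Suppose □φ→◇φ is valid. At any x set V(φ)=W. Then □φ at x, so ◇φ at x, so x has a successor.
Conversely, on a frame with seriality the schema holds at every world under every valuation.
So the correspondent is seriality.

seriality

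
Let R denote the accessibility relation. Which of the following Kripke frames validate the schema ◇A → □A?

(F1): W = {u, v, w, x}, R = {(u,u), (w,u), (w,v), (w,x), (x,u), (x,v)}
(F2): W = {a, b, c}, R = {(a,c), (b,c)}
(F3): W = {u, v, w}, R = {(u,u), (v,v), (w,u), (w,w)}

The schema corresponds to partial functionality: ∀x ∀y ∀z (Rxy ∧ Rxz → y = z).
(F1): fails — w sees both u and v.
(F2): satisfies the condition.
(F3): fails — w sees both u and w.

(F2)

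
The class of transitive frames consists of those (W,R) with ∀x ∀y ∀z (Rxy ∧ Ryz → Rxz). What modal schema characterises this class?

The condition is transitivity. The 4 schema □p → □□p defines it.
Suppose □p→□□p is valid. Take Rxy, Ryz and set V(p)={w : Rxw}. Then □p at x, so □□p at x, so □p at y, so p at z, i.e. Rxz.

□p → □□p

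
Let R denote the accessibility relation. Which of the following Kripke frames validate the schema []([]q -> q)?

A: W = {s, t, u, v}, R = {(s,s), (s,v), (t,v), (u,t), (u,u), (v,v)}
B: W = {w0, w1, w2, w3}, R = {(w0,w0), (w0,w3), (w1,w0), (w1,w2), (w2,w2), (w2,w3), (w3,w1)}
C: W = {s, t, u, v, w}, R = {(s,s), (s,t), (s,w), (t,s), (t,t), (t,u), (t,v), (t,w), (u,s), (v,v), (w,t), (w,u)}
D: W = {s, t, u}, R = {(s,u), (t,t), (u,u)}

D

Frame correspondent (Sahlqvist): forall x forall y (Rxy -> Ryy) — i.e. shift-reflexivity.
A: fails — Rut but not Rtt.
B: fails — Rw3w1 but not Rw1w1.
C: fails — Rwu but not Ruu.
D: holds.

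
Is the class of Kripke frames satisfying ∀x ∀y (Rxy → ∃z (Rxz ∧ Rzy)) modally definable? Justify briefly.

Yes, by □□r → □r

This is a Sahlqvist condition; the C4 axiom □□r → □r defines it.
Suppose □□r→□r is valid. Take Rxy and set V(r)={w : xR²w}. Then □□r at x, so □r at x, so r at y, i.e. ∃z(Rxz∧Rzy).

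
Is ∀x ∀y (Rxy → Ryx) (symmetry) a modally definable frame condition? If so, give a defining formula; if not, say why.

Definable; p → □◇p defines it

The condition is symmetry. A defining modal formula is p → □◇p.
Suppose p→□◇p is valid. Take Rxy and set V(p)={x}. Then p at x, so □◇p at x, so ◇p at y, so some z with Ryz has p; z=x, i.e. Ryx.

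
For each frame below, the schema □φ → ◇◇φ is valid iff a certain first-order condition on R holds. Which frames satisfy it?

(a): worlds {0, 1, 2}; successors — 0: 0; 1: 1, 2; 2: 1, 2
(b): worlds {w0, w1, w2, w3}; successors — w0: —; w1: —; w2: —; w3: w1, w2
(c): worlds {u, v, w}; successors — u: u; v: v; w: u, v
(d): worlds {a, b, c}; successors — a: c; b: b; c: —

(a), (c)

This is the axiom for a generalized confluence (Geach) condition; its first-order frame correspondent is ∀x ∃w (xRw ∧ xR²w).
(a): condition met.
(b): fails — at w0 but no w with w0Rw and w0R²w.
(c): condition met.
(d): fails — at a but no w with aRw and aR²w.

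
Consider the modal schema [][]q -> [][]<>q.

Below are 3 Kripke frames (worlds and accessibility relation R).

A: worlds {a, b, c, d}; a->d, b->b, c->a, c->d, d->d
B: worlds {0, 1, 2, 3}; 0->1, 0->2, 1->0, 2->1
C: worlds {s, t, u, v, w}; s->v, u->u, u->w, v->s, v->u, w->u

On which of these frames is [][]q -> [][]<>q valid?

A

Frame correspondent (Sahlqvist): forall x forall z (x R^2 z -> exists w (x R^2 w & zRw)) — i.e. a generalized confluence (Geach) condition.
A: ✓.
B: fails — 1R²1 but no w with 1R²w and 1Rw.
C: fails — sR²s but no w* with sR²w* and sRw*.
Valid on: A.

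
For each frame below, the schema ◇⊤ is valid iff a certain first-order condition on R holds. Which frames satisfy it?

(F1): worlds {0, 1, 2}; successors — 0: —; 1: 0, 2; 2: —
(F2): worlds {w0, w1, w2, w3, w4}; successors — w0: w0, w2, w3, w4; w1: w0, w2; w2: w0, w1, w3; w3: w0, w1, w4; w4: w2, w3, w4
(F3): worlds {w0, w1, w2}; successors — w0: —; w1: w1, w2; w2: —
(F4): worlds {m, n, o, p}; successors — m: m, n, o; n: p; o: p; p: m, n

(F2), (F4)

This is the axiom for seriality; its first-order frame correspondent is ∀x ∃y Rxy.
(F1): fails — world 0 has no successor.
(F2): ✓.
(F3): fails — world w0 has no successor.
(F4): ✓.
Valid on: (F2), (F4).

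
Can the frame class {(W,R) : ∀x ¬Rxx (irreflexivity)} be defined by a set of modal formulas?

No — not modally definable

Modal frame validity is preserved under surjective bounded morphisms.
The 4-cycle (worlds w0,w1,w2,w3 with w0→w1→w2→w3→w0) is irreflexive, and the map sending every world to a single reflexive point • is a surjective bounded morphism (forth: every edge maps to (•,•); back: every world has a successor). So any modal formula valid on the 4-cycle is also valid on the reflexive point, which is not irreflexive.
So the class is not modally definable.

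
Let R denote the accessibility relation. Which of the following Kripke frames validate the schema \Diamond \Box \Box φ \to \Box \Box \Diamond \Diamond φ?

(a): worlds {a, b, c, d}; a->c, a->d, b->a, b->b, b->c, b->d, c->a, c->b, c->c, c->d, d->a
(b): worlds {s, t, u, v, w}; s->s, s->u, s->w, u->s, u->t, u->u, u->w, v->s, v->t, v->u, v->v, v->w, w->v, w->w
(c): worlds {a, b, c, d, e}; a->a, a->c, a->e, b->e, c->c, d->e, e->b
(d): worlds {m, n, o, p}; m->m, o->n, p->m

(a), (d)

This is the axiom for a generalized confluence (Geach) condition; its first-order frame correspondent is \forall x \forall y \forall z ((xRy \wedge x R^2 z) \to \exists w (y R^2 w \wedge z R^2 w)).
(a): condition met.
(b): fails — sRs, sR²t but no w* with sR²w* and tR²w*.
(c): fails — aRc, aR²b but no w with cR²w and bR²w.
(d): condition met.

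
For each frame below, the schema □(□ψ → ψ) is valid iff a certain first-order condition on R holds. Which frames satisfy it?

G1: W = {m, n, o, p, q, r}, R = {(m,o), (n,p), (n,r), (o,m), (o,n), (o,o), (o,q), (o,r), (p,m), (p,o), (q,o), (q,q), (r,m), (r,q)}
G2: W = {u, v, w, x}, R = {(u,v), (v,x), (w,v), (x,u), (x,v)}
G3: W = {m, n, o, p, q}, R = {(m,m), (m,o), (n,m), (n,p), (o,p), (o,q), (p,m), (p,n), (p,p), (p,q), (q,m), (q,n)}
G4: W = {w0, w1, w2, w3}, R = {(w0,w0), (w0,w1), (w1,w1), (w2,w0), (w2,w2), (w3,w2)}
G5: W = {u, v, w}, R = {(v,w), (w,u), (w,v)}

G4

The schema corresponds to shift-reflexivity: ∀x ∀y (Rxy → Ryy).
G1: fails — Rnr but not Rrr.
G2: fails — Ruv but not Rvv.
G3: fails — Rpn but not Rnn.
G4: holds.
G5: fails — Rwu but not Ruu.
Valid on: G4.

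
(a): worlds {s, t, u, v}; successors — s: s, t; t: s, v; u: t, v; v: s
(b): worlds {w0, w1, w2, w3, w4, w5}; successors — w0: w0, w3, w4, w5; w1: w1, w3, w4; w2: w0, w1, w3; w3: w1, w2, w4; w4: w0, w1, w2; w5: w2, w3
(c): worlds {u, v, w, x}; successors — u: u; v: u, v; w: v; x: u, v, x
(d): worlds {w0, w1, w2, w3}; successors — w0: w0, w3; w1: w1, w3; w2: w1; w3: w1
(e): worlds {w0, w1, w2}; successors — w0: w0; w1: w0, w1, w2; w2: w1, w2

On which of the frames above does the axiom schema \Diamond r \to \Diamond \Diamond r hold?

(c), (d), (e)

Frame correspondent (Sahlqvist): \forall x \forall y (xRy \to \exists w (y = w \wedge x R^2 w)) — i.e. a generalized confluence (Geach) condition.
(a): fails — tRv but no w with v=w and tR²w.
(b): fails — w4Rw2 but no w with w2=w and w4R²w.
(c): condition met.
(d): condition met.
(e): condition met.
Valid on: (c), (d), (e).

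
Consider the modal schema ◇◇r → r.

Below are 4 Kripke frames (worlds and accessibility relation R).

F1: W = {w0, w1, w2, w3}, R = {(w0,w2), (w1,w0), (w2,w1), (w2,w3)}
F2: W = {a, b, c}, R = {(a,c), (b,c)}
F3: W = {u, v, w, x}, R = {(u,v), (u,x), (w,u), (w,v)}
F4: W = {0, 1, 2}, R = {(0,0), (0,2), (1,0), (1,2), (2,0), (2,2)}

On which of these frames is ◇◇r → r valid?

F2

The schema corresponds to a generalized confluence (Geach) condition: ∀x ∀y (xR²y → ∃w (y = w ∧ x = w)).
F1: fails — w0R²w1 but w1 ≠ w0.
F2: holds.
F3: fails — wR²v but v ≠ w.
F4: fails — 0R²2 but 2 ≠ 0.
Valid on: F2.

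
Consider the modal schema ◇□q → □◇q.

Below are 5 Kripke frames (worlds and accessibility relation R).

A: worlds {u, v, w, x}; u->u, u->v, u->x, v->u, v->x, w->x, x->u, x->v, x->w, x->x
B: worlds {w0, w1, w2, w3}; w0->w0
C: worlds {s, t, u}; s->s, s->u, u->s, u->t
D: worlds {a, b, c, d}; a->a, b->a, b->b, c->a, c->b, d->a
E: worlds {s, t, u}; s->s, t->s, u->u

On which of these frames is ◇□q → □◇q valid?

A, B, D, E

This is the axiom for convergence; its first-order frame correspondent is ∀x ∀y ∀z (Rxy ∧ Rxz → ∃w (Ryw ∧ Rzw)).
A: holds.
B: holds.
C: fails — Rus and Rut but s and t have no common successor.
D: holds.
E: holds.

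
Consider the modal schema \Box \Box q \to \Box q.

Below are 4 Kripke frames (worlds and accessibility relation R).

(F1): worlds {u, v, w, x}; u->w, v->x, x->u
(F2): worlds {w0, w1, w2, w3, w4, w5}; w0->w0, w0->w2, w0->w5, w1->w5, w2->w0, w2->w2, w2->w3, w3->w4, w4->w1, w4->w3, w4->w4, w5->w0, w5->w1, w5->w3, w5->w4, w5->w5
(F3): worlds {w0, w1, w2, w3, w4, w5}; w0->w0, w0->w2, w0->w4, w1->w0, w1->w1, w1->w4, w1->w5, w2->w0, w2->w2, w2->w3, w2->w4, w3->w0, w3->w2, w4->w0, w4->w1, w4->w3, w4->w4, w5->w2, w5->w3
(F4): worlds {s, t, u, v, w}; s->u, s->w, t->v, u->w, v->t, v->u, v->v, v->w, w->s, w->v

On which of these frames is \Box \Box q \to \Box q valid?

The schema corresponds to density: \forall x \forall y (Rxy \to \exists z (Rxz \wedge Rzy)).
(F1): fails — Rxu but no z with Rxz and Rzu.
(F2): condition met.
(F3): condition met.
(F4): fails — Ruw but no z with Ruz and Rzw.
Valid on: (F2), (F3).

(F2), (F3)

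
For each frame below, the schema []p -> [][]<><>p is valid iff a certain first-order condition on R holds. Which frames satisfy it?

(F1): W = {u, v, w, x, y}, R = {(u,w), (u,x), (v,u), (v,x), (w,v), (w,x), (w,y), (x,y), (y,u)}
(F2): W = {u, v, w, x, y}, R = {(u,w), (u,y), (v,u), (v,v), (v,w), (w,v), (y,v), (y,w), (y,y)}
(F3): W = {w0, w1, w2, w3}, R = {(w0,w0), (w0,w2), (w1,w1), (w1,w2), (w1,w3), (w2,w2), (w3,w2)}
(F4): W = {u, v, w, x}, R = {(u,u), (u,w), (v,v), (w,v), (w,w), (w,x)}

The schema corresponds to a generalized confluence (Geach) condition: forall x forall z (x R^2 z -> exists w (xRw & z R^2 w)).
(F1): fails — uR²x but no t with uRt and xR²t.
(F2): condition met.
(F3): condition met.
(F4): fails — uR²v but no t with uRt and vR²t.

(F2), (F3)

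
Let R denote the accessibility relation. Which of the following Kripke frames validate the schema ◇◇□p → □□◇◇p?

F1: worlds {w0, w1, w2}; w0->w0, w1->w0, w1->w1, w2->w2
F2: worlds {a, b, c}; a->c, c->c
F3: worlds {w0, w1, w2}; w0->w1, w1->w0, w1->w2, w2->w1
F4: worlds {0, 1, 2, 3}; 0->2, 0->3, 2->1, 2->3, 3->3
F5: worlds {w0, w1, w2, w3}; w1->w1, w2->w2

This is the axiom for a generalized confluence (Geach) condition; its first-order frame correspondent is ∀x ∀y ∀z ((xR²y ∧ xR²z) → ∃w (yRw ∧ zR²w)).
F1: condition met.
F2: condition met.
F3: fails — w0R²w0, w0R²w0 but no w with w0Rw and w0R²w.
F4: fails — 0R²1, 0R²1 but no w with 1Rw and 1R²w.
F5: condition met.
Valid on: F1, F2, F5.

F1, F2, F5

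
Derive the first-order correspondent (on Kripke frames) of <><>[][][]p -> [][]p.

forall x forall y forall z ((x R^2 y & x R^2 z) -> exists w (y R^3 w & z = w))

This is a Sahlqvist (Geach-type) schema ◇^2□^3p → □^2◇^0p.
Minimal-valuation argument: fix x; take any y with xR^2y and any z with xR^2z. Set V(p) to the set of worlds R-reachable from y in exactly 3 steps. Then □^3p holds at y, so the antecedent holds at x; validity forces ◇^0p at z, giving a w with zR^0w and yR^3w.
First-order correspondent: forall x forall y forall z ((x R^2 y & x R^2 z) -> exists w (y R^3 w & z = w)).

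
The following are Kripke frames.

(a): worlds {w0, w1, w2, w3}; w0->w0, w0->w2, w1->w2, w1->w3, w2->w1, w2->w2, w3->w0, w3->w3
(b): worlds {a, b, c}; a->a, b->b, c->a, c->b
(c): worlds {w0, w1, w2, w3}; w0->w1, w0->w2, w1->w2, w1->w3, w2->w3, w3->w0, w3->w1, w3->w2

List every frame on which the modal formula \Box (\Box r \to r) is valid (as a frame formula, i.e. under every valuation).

This is the axiom for shift-reflexivity; its first-order frame correspondent is \forall x \forall y (Rxy \to Ryy).
(a): fails — Rw2w1 but not Rw1w1.
(b): satisfies the condition.
(c): fails — Rw1w2 but not Rw2w2.

(b)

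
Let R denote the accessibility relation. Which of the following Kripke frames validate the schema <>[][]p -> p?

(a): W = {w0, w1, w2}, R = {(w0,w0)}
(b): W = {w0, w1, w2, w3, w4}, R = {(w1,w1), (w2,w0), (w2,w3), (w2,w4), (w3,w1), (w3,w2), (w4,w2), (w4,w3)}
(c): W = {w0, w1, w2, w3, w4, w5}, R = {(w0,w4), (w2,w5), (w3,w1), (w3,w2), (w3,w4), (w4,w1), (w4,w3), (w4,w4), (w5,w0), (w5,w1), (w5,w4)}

Frame correspondent (Sahlqvist): forall x forall y (xRy -> exists w (y R^2 w & x = w)) — i.e. a generalized confluence (Geach) condition.
(a): holds.
(b): fails — w2Rw0 but no w with w0R²w and w2=w.
(c): fails — w0Rw4 but no w with w4R²w and w0=w.
Valid on: (a).

(a)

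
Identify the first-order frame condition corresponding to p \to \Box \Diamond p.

Suppose p→□◇p is valid. Take Rxy and set V(p)={x}. Then p at x, so □◇p at x, so ◇p at y, so some z with Ryz has p; z=x, i.e. Ryx.

symmetry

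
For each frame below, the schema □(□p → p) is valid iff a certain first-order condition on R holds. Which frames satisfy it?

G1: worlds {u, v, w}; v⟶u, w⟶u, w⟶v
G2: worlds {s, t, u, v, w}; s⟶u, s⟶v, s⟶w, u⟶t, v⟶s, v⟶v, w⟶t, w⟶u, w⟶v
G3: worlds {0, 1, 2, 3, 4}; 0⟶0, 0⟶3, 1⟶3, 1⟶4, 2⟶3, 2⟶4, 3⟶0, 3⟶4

none

This is the axiom for shift-reflexivity; its first-order frame correspondent is ∀x ∀y (Rxy → Ryy).
G1: fails — Rvu but not Ruu.
G2: fails — Rwt but not Rtt.
G3: fails — R34 but not R44.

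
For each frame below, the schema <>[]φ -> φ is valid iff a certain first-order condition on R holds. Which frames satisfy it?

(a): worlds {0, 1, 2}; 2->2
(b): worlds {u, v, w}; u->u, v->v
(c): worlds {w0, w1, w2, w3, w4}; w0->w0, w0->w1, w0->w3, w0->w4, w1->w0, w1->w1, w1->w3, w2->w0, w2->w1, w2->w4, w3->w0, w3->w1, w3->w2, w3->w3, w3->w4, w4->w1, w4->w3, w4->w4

(a), (b)

This is the axiom for symmetry; its first-order frame correspondent is forall x forall y (Rxy -> Ryx).
(a): satisfies the condition.
(b): satisfies the condition.
(c): fails — Rw0w4 but not Rw4w0.
Valid on: (a), (b).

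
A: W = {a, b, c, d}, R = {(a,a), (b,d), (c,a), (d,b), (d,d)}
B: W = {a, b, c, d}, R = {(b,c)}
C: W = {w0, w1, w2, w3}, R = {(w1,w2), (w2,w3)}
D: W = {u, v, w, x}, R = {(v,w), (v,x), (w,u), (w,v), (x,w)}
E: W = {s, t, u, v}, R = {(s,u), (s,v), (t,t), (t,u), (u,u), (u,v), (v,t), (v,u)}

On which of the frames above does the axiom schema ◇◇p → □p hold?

B

The schema corresponds to a generalized confluence (Geach) condition: ∀x ∀y ∀z ((xR²y ∧ xRz) → ∃w (y = w ∧ z = w)).
A: fails — bR²b, bRd but b ≠ d.
B: ✓.
C: fails — w1R²w3, w1Rw2 but w3 ≠ w2.
D: fails — vR²u, vRw but u ≠ w.
E: fails — sR²t, sRu but t ≠ u.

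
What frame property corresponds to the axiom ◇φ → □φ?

Suppose ◇φ→□φ is valid. Take Rxy, Rxz and set V(φ)={y}. Then ◇φ at x, so □φ at x, so φ at z, i.e. z=y.
Conversely, any frame satisfying ∀x ∀y ∀z (Rxy ∧ Rxz → y = z) validates the schema.
Frame condition: ∀x ∀y ∀z (Rxy ∧ Rxz → y = z).

Partial functionality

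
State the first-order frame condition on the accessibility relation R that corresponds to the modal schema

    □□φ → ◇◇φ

∀x ∃w (xR²w ∧ xR²w)

This is a Sahlqvist (Geach-type) schema ◇^0□^2φ → □^0◇^2φ.
First-order correspondent: ∀x ∃w (xR²w ∧ xR²w).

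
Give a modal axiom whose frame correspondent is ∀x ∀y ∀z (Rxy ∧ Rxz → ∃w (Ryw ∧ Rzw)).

This is convergence; the standard corresponding axiom is .2: ◇□r → □◇r.
Suppose ◇□r→□◇r is valid. Take Rxy, Rxz and set V(r)={w : Ryw}. Then □r at y so ◇□r at x, so □◇r at x, so ◇r at z, giving w with Rzw and Ryw.

◇□r → □◇r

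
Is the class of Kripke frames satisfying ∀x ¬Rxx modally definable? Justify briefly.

Not modally definable

If a class were modally definable it would be closed under surjective bounded morphisms (Goldblatt–Thomason).
The 4-cycle (worlds 0,1,2,3 with 0→1→2→3→0) is irreflexive, and the map sending every world to a single reflexive point • is a surjective bounded morphism (forth: every edge maps to (•,•); back: every world has a successor). So any modal formula valid on the 4-cycle is also valid on the reflexive point, which is not irreflexive.
So no modal formula (or set of formulas) defines exactly the irreflexive frames.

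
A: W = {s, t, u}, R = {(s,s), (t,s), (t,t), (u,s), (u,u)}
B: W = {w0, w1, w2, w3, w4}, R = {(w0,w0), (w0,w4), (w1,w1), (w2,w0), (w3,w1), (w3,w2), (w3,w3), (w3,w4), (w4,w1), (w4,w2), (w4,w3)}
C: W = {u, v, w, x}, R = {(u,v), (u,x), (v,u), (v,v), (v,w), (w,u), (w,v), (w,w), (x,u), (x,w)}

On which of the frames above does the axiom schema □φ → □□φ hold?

A

Frame correspondent (Sahlqvist): ∀x ∀y ∀z (Rxy ∧ Ryz → Rxz) — i.e. transitivity.
A: holds.
B: fails — Rw0w4 and Rw4w1 but not Rw0w1.
C: fails — Ruv and Rvw but not Ruw.
Valid on: A.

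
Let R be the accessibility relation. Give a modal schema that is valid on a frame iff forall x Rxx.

The condition is reflexivity. The T schema □ψ → ψ defines it.

□ψ → ψ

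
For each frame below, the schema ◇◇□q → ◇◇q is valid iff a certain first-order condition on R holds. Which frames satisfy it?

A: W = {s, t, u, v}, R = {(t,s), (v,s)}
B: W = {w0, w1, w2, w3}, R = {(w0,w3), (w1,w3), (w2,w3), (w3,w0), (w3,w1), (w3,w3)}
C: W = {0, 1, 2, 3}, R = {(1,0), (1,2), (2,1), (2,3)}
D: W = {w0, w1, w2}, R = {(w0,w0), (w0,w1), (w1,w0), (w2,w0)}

This is the axiom for a generalized confluence (Geach) condition; its first-order frame correspondent is ∀x ∀y (xR²y → ∃w (yRw ∧ xR²w)).
A: holds.
B: holds.
C: fails — 1R²1 but no w with 1Rw and 1R²w.
D: holds.
Valid on: A, B, D.

A, B, D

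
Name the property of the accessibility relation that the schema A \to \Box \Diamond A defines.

symmetry: \forall x \forall y (Rxy \to Ryx)

Suppose A→□◇A is valid. Take Rxy and set V(A)={x}. Then A at x, so □◇A at x, so ◇A at y, so some z with Ryz has A; z=x, i.e. Ryx.
Conversely, any frame satisfying \forall x \forall y (Rxy \to Ryx) validates the schema.
Frame condition: \forall x \forall y (Rxy \to Ryx).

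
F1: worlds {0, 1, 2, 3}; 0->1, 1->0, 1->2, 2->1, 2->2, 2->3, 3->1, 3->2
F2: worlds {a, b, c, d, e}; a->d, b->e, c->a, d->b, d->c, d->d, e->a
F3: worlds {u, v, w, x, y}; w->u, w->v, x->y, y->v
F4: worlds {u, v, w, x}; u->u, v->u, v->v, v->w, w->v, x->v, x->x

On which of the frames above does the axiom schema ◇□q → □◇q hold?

F1

This is the axiom for convergence; its first-order frame correspondent is ∀x ∀y ∀z (Rxy ∧ Rxz → ∃w (Ryw ∧ Rzw)).
F1: holds.
F2: fails — Rdc and Rdd but c and d have no common successor.
F3: fails — Rwu and Rwu but u and u have no common successor.
F4: fails — Rvw and Rvu but w and u have no common successor.
Valid on: F1.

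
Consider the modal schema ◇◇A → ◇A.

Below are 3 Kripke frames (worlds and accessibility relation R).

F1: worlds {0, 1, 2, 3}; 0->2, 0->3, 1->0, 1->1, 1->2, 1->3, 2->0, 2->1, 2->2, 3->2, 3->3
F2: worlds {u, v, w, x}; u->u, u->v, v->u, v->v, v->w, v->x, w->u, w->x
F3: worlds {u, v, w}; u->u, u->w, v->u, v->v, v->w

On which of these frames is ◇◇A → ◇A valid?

The schema corresponds to transitivity: ∀x ∀y ∀z (Rxy ∧ Ryz → Rxz).
F1: fails — R32 and R20 but not R30.
F2: fails — Ruv and Rvw but not Ruw.
F3: holds.
Valid on: F3.

F3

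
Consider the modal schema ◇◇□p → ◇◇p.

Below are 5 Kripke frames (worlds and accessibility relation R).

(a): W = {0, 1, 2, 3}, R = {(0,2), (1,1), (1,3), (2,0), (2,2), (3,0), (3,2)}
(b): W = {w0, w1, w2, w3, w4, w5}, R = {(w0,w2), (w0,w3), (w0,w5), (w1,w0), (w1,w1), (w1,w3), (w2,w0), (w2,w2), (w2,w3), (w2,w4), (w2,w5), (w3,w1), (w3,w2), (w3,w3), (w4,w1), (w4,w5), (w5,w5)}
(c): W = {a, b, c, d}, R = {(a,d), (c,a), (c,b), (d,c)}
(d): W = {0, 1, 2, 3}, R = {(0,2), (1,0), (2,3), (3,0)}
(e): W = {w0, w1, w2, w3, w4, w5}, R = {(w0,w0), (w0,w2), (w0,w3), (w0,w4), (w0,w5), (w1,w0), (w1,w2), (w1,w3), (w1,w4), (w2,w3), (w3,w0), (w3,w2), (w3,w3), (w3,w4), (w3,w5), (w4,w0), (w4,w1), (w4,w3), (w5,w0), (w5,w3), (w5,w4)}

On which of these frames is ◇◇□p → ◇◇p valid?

(a), (b), (e)

The schema corresponds to a generalized confluence (Geach) condition: ∀x ∀y (xR²y → ∃w (yRw ∧ xR²w)).
(a): satisfies the condition.
(b): satisfies the condition.
(c): fails — aR²c but no w with cRw and aR²w.
(d): fails — 0R²3 but no w with 3Rw and 0R²w.
(e): satisfies the condition.
Valid on: (a), (b), (e).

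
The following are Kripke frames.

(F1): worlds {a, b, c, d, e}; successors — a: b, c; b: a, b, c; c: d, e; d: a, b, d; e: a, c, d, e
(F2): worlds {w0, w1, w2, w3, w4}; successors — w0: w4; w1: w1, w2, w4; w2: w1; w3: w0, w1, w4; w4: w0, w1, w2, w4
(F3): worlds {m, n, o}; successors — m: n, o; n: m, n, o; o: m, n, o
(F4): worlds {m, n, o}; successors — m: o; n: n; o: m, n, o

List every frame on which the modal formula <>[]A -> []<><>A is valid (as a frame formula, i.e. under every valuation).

(F1), (F2), (F3)

The schema corresponds to a generalized confluence (Geach) condition: forall x forall y forall z ((xRy & xRz) -> exists w (yRw & z R^2 w)).
(F1): satisfies the condition.
(F2): satisfies the condition.
(F3): satisfies the condition.
(F4): fails — oRm, oRn but no w with mRw and nR²w.
Valid on: (F1), (F2), (F3).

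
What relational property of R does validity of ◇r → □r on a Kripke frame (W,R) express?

Partial functionality

Suppose ◇r→□r is valid. Take Rxy, Rxz and set V(r)={y}. Then ◇r at x, so □r at x, so r at z, i.e. z=y.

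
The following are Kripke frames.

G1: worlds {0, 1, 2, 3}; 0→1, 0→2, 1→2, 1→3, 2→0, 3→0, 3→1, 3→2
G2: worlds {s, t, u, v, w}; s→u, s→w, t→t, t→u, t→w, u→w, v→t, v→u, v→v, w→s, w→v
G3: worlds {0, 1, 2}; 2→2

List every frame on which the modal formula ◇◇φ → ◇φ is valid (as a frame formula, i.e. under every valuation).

G3

The schema corresponds to transitivity: ∀x ∀y ∀z (Rxy ∧ Ryz → Rxz).
G1: fails — R02 and R20 but not R00.
G2: fails — Ruw and Rwv but not Ruv.
G3: ✓.
Valid on: G3.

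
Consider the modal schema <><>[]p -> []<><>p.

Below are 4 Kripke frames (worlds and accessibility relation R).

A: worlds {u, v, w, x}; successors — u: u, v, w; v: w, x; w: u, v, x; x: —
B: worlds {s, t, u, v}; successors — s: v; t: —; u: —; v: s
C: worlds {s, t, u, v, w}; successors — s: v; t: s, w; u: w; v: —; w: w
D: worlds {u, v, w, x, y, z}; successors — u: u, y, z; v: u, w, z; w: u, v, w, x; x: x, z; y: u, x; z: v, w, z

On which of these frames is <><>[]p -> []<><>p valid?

B, D

The schema corresponds to a generalized confluence (Geach) condition: forall x forall y forall z ((x R^2 y & xRz) -> exists w (yRw & z R^2 w)).
A: fails — uR²x, uRu but no t with xRt and uR²t.
B: satisfies the condition.
C: fails — tR²v, tRs but no w* with vRw* and sR²w*.
D: satisfies the condition.
Valid on: B, D.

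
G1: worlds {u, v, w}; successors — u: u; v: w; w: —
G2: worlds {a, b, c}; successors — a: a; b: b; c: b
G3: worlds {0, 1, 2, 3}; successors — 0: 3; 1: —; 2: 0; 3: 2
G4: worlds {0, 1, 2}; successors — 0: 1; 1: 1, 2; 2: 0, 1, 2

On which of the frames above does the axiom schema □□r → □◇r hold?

G2, G3, G4

This is the axiom for a generalized confluence (Geach) condition; its first-order frame correspondent is ∀x ∀z (xRz → ∃w (xR²w ∧ zRw)).
G1: fails — vRw but no t with vR²t and wRt.
G2: condition met.
G3: condition met.
G4: condition met.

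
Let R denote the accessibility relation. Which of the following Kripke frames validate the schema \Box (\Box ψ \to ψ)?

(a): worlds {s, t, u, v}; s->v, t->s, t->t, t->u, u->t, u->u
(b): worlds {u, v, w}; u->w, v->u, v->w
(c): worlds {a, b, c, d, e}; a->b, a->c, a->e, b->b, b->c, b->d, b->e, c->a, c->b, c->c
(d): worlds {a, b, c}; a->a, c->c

The schema corresponds to shift-reflexivity: \forall x \forall y (Rxy \to Ryy).
(a): fails — Rts but not Rss.
(b): fails — Rvu but not Ruu.
(c): fails — Rae but not Ree.
(d): condition met.

(d)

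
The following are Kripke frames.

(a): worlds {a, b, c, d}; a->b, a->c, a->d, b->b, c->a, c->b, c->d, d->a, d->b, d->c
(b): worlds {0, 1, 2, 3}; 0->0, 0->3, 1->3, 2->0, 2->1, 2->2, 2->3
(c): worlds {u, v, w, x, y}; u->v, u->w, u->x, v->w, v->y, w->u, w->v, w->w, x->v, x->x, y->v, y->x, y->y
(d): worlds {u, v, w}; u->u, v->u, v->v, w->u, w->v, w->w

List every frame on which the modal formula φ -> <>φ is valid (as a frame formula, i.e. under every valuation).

(d)

The schema corresponds to reflexivity: forall x Rxx.
(a): fails — world a does not see itself.
(b): fails — world 1 does not see itself.
(c): fails — world u does not see itself.
(d): ✓.
Valid on: (d).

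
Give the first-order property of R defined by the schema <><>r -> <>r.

forall x forall y (x R^2 y -> exists w (y = w & xRw))

This is a Sahlqvist (Geach-type) schema ◇^2□^0r → □^0◇^1r.
First-order correspondent: forall x forall y (x R^2 y -> exists w (y = w & xRw)).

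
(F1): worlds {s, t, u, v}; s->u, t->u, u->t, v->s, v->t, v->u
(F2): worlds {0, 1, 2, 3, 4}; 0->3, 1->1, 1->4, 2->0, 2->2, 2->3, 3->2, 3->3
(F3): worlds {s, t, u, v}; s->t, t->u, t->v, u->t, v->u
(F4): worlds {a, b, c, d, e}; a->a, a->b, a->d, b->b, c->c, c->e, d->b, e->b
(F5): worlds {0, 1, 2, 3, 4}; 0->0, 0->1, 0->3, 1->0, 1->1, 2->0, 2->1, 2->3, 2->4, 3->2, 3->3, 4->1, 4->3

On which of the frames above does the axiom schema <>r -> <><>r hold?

This is the axiom for a generalized confluence (Geach) condition; its first-order frame correspondent is forall x forall y (xRy -> exists w (y = w & x R^2 w)).
(F1): fails — sRu but no w with u=w and sR²w.
(F2): satisfies the condition.
(F3): fails — sRt but no w with t=w and sR²w.
(F4): satisfies the condition.
(F5): fails — 2R4 but no w with 4=w and 2R²w.

(F2), (F4)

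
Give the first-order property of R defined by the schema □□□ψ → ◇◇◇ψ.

This is a Sahlqvist (Geach-type) schema ◇^0□^3ψ → □^0◇^3ψ.
First-order correspondent: ∀x ∃w (xR³w ∧ xR³w).

∀x ∃w (xR³w ∧ xR³w)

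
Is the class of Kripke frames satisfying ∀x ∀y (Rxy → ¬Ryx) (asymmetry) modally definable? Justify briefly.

Modal frame validity is preserved under surjective bounded morphisms.
The 3-cycle (worlds s,t,u with s→t→u→s) is asymmetric. Mapping every world to a single reflexive point • is a surjective bounded morphism, and the reflexive point is not asymmetric (R•• but asymmetry requires ¬R••).
So the class is not modally definable.

No — not modally definable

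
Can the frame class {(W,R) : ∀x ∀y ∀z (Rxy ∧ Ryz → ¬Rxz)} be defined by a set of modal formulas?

Not modally definable

If a class were modally definable it would be closed under surjective bounded morphisms (Goldblatt–Thomason).
The 5-cycle (worlds s,t,u,v,w with s→t→u→v→w→s) is intransitive. Mapping every world to a single reflexive point • is a surjective bounded morphism; the reflexive point is not intransitive (R••∧R•• but R••).
So the class is not modally definable.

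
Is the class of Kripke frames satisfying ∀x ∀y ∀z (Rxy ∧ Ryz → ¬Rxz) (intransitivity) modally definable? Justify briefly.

Modal frame validity is preserved under surjective bounded morphisms.
The 3-cycle (worlds s,t,u with s→t→u→s) is intransitive. Mapping every world to a single reflexive point • is a surjective bounded morphism; the reflexive point is not intransitive (R••∧R•• but R••).
Hence intransitivity is not modally definable.

Not modally definable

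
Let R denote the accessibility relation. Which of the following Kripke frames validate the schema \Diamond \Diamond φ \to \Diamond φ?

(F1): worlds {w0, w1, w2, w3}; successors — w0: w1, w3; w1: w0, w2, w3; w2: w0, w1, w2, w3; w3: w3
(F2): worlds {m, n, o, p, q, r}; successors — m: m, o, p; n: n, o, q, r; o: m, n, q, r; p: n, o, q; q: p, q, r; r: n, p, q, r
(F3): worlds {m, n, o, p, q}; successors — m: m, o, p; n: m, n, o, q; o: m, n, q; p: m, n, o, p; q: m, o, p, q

Frame correspondent (Sahlqvist): \forall x \forall y \forall z (Rxy \wedge Ryz \to Rxz) — i.e. transitivity.
(F1): fails — Rw1w2 and Rw2w1 but not Rw1w1.
(F2): fails — Rom and Rmp but not Rop.
(F3): fails — Rom and Rmo but not Roo.
Valid on no frame.

none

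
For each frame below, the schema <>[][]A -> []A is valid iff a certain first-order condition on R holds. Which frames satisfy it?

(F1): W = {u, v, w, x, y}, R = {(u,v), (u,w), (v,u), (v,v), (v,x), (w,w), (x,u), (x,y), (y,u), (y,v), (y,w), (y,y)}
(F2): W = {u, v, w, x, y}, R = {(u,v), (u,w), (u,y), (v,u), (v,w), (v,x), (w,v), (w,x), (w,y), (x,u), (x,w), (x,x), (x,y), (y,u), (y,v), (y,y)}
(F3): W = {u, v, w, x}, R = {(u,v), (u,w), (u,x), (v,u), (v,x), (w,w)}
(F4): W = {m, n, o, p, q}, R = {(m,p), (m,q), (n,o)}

(F2)

Frame correspondent (Sahlqvist): forall x forall y forall z ((xRy & xRz) -> exists w (y R^2 w & z = w)) — i.e. a generalized confluence (Geach) condition.
(F1): fails — uRw, uRv but no t with wR²t and v=t.
(F2): ✓.
(F3): fails — uRw, uRv but no t with wR²t and v=t.
(F4): fails — mRp, mRp but no w with pR²w and p=w.
Valid on: (F2).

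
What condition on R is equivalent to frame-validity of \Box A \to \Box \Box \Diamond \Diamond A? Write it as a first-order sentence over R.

This is a Sahlqvist (Geach-type) schema ◇^0□^1A → □^2◇^2A.
Minimal-valuation argument: fix x; take any y with xR^0y and any z with xR^2z. Set V(A) to the set of worlds R-reachable from y in exactly 1 step. Then □^1A holds at y, so the antecedent holds at x; validity forces ◇^2A at z, giving a w with zR^2w and yR^1w.
First-order correspondent: \forall x \forall z (x R^2 z \to \exists w (xRw \wedge z R^2 w)).

\forall x \forall z (x R^2 z \to \exists w (xRw \wedge z R^2 w))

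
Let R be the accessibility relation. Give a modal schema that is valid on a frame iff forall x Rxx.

A defining formula is □r → r (the T axiom).
Suppose □r→r is valid. At any x set V(r)={w : Rxw}. Then □r holds at x, so r holds at x, i.e. Rxx.

□r → r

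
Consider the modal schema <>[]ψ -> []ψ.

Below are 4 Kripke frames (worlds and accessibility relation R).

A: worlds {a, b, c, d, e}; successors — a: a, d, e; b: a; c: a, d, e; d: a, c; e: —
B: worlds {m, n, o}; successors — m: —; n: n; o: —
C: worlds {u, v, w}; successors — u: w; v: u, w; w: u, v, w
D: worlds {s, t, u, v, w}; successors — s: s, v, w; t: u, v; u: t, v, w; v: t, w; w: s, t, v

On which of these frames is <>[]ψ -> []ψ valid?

Frame correspondent (Sahlqvist): forall x forall y forall z (Rxy & Rxz -> Ryz) — i.e. the Euclidean property.
A: fails — Rae and Rae but not Ree.
B: holds.
C: fails — Rvu and Rvu but not Ruu.
D: fails — Rsv and Rsv but not Rvv.

B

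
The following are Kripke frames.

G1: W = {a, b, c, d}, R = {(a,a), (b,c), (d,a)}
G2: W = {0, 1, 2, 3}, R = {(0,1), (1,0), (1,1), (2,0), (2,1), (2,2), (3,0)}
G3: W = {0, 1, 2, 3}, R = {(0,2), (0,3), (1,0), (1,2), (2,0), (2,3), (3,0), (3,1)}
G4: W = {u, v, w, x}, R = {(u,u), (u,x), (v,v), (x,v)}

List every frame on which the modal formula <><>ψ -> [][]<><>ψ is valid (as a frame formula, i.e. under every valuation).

This is the axiom for a generalized confluence (Geach) condition; its first-order frame correspondent is forall x forall y forall z ((x R^2 y & x R^2 z) -> exists w (y = w & z R^2 w)).
G1: holds.
G2: fails — 2R²2, 2R²0 but no w with 2=w and 0R²w.
G3: fails — 0R²1, 0R²1 but no w with 1=w and 1R²w.
G4: fails — uR²u, uR²v but no t with u=t and vR²t.
Valid on: G1.

G1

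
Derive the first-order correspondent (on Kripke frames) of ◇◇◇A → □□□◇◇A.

This is a Sahlqvist (Geach-type) schema ◇^3□^0A → □^3◇^2A.
Minimal-valuation argument: fix x; take any y with xR^3y and any z with xR^3z. Set V(A) to the set of worlds R-reachable from y in exactly 0 steps. Then □^0A holds at y, so the antecedent holds at x; validity forces ◇^2A at z, giving a w with zR^2w and yR^0w.
First-order correspondent: ∀x ∀y ∀z ((xR³y ∧ xR³z) → ∃w (y = w ∧ zR²w)).

∀x ∀y ∀z ((xR³y ∧ xR³z) → ∃w (y = w ∧ zR²w))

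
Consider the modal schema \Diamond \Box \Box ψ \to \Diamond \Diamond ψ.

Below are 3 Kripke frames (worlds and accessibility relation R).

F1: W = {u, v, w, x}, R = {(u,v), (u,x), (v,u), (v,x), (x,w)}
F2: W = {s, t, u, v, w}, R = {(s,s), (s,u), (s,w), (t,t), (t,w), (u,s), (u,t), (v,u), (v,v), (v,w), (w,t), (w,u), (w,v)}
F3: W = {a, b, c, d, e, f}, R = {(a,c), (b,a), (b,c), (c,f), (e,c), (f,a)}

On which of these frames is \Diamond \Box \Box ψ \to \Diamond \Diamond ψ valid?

Frame correspondent (Sahlqvist): \forall x \forall y (xRy \to \exists w (y R^2 w \wedge x R^2 w)) — i.e. a generalized confluence (Geach) condition.
F1: fails — uRx but no t with xR²t and uR²t.
F2: holds.
F3: fails — aRc but no w with cR²w and aR²w.

F2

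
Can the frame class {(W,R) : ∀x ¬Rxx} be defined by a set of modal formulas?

Not modally definable

If a class were modally definable it would be closed under surjective bounded morphisms (Goldblatt–Thomason).
The 2-cycle (worlds s,t with s→t→s) is irreflexive, and the map sending every world to a single reflexive point • is a surjective bounded morphism (forth: every edge maps to (•,•); back: every world has a successor). So any modal formula valid on the 2-cycle is also valid on the reflexive point, which is not irreflexive.
So no modal formula (or set of formulas) defines exactly the irreflexive frames.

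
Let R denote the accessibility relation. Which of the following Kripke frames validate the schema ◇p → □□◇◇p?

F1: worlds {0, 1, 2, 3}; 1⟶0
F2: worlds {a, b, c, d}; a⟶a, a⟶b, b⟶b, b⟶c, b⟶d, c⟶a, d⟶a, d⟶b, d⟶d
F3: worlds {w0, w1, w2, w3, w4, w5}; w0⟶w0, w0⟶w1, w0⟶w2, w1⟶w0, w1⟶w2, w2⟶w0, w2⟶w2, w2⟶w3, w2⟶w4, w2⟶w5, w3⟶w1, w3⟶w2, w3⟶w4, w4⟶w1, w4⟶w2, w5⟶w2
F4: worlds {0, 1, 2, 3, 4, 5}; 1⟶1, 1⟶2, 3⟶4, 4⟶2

Frame correspondent (Sahlqvist): ∀x ∀y ∀z ((xRy ∧ xR²z) → ∃w (y = w ∧ zR²w)) — i.e. a generalized confluence (Geach) condition.
F1: ✓.
F2: fails — bRc, bR²c but no w with c=w and cR²w.
F3: fails — w0Rw1, w0R²w4 but no w with w1=w and w4R²w.
F4: fails — 1R1, 1R²2 but no w with 1=w and 2R²w.
Valid on: F1.

F1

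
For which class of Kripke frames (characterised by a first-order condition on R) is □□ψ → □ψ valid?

density: ∀x ∀y (Rxy → ∃z (Rxz ∧ Rzy))

This is the C4 axiom.
Its frame correspondent is density — ∀x ∀y (Rxy → ∃z (Rxz ∧ Rzy)).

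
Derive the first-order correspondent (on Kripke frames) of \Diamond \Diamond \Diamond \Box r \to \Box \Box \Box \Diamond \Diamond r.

\forall x \forall y \forall z ((x R^3 y \wedge x R^3 z) \to \exists w (yRw \wedge z R^2 w))

This is a Sahlqvist (Geach-type) schema ◇^3□^1r → □^3◇^2r.
Minimal-valuation argument: fix x; take any y with xR^3y and any z with xR^3z. Set V(r) to the set of worlds R-reachable from y in exactly 1 step. Then □^1r holds at y, so the antecedent holds at x; validity forces ◇^2r at z, giving a w with zR^2w and yR^1w.
First-order correspondent: \forall x \forall y \forall z ((x R^3 y \wedge x R^3 z) \to \exists w (yRw \wedge z R^2 w)).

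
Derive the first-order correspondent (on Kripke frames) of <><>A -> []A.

This is a Sahlqvist (Geach-type) schema ◇^2□^0A → □^1◇^0A.
Minimal-valuation argument: fix x; take any y with xR^2y and any z with xR^1z. Set V(A) to the set of worlds R-reachable from y in exactly 0 steps. Then □^0A holds at y, so the antecedent holds at x; validity forces ◇^0A at z, giving a w with zR^0w and yR^0w.
First-order correspondent: forall x forall y forall z ((x R^2 y & xRz) -> exists w (y = w & z = w)).

forall x forall y forall z ((x R^2 y & xRz) -> exists w (y = w & z = w))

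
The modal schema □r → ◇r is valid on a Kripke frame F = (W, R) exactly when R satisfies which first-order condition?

seriality: ∀x ∃y Rxy

This is the D axiom.
It corresponds to seriality: ∀x ∃y Rxy.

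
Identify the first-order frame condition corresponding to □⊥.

emptiness of R

□⊥ is valid iff no world has any successor (otherwise □⊥ fails at any world with one).
The converse is a direct semantic check.
So the correspondent is emptiness of R.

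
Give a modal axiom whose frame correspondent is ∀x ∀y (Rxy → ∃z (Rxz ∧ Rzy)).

The condition is density. The C4 schema □□q → □q defines it.
Suppose □□q→□q is valid. Take Rxy and set V(q)={w : xR²w}. Then □□q at x, so □q at x, so q at y, i.e. ∃z(Rxz∧Rzy).

□□q → □q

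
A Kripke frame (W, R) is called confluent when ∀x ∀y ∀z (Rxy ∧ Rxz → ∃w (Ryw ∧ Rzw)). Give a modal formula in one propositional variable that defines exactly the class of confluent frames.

This is convergence; the standard corresponding axiom is .2: ◇□ψ → □◇ψ.
Suppose ◇□ψ→□◇ψ is valid. Take Rxy, Rxz and set V(ψ)={w : Ryw}. Then □ψ at y so ◇□ψ at x, so □◇ψ at x, so ◇ψ at z, giving w with Rzw and Ryw.

◇□ψ → □◇ψ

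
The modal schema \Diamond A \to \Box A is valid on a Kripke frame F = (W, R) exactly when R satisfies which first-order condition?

Suppose ◇A→□A is valid. Take Rxy, Rxz and set V(A)={y}. Then ◇A at x, so □A at x, so A at z, i.e. z=y.

Partial functionality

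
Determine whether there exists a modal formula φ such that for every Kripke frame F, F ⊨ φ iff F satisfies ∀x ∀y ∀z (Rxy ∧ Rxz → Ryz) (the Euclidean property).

Yes — defined by ◇q → □◇q

Yes: it is the Euclidean property, defined by the 5 schema ◇q → □◇q.
Suppose ◇q→□◇q is valid. Take Rxy, Rxz and set V(q)={y}. Then ◇q at x, so □◇q at x, so ◇q at z, so some w with Rzw has q; w=y, i.e. Rzy. By symmetry of the argument, Ryz.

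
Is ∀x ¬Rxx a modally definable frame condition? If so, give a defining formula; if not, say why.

No — not modally definable

Any modally definable frame class is closed under surjective bounded morphisms.
The 3-cycle (worlds 0,1,2 with 0→1→2→0) is irreflexive, and the map sending every world to a single reflexive point • is a surjective bounded morphism (forth: every edge maps to (•,•); back: every world has a successor). So any modal formula valid on the 3-cycle is also valid on the reflexive point, which is not irreflexive.
So no modal formula (or set of formulas) defines exactly the irreflexive frames.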